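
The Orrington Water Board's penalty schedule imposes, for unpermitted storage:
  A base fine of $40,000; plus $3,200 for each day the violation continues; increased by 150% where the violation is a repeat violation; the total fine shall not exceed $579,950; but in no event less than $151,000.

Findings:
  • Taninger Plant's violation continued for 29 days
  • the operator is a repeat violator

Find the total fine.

Civil penalty: $332,000

Per-day component: 29 × $3,200 = $92,800
Base plus per-day: $40,000 + $92,800 = $132,800
Enhancement: 150% of $132,800 = $199,200
Enhanced fine: $132,800 + $199,200 = $332,000
Cap at $579,950: $332,000 is within the cap, no reduction.
Minimum $151,000: $332,000 meets the minimum, no increase.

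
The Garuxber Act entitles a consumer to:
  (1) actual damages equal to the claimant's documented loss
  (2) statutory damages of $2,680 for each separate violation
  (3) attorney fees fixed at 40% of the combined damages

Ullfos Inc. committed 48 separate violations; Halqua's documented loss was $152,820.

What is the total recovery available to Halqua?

Statutory damages: 48 × $2,680 = $128,640
Combined damages: $152,820 + $128,640 = $281,460
Attorney fees: 40% of $281,460 = $112,584
Total recovery: $281,460 + $112,584 = $394,044

Total recovery: $394,044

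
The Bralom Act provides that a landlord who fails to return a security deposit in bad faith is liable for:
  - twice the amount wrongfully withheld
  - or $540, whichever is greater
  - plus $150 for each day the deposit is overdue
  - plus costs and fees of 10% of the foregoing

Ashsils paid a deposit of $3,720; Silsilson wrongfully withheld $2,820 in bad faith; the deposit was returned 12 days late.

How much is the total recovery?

$8,184

Doubled: 2 × $2,820 = $5,640
Minimum $540: $5,640 meets the minimum, no increase.
Late-return penalty: 12 × $150 = $1,800
Damages plus late penalty: $5,640 + $1,800 = $7,440
Costs and fees: 10% of $7,440 = $744
Total recovery: $7,440 + $744 = $8,184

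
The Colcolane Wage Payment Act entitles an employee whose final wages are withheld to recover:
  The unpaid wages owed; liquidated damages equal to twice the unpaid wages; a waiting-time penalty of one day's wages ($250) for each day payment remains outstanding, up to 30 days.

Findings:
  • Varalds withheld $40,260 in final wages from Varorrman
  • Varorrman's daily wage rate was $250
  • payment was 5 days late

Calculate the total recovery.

Doubled: 2 × $40,260 = $80,520
Penalty days: min(5, 30) = 5
Waiting-time penalty: 5 × $250 = $1,250
Total award: $40,260 + $80,520 + $1,250 = $122,030

Total award: $122,030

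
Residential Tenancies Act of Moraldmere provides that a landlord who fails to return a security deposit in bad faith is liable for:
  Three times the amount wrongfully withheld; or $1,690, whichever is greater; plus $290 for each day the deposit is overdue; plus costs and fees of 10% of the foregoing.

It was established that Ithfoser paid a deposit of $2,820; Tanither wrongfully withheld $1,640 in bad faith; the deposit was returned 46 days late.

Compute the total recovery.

Trebled: 3 × $1,640 = $4,920
Minimum $1,690: $4,920 meets the minimum, no increase.
Late-return penalty: 46 × $290 = $13,340
Damages plus late penalty: $4,920 + $13,340 = $18,260
Costs and fees: 10% of $18,260 = $1,826
Total recovery: $18,260 + $1,826 = $20,086

$20,086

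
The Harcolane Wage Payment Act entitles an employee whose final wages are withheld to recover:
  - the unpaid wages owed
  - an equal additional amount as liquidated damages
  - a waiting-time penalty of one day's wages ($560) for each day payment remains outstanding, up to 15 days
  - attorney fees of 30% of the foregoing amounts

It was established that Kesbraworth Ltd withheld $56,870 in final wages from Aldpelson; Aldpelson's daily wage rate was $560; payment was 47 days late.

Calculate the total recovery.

Liquidated damages (equal amount): $56,870
Penalty days: min(47, 15) = 15
Waiting-time penalty: 15 × $560 = $8,400
Subtotal: $56,870 + $56,870 + $8,400 = $122,140
Attorney fees: 30% of $122,140 = $36,642
Total award: $122,140 + $36,642 = $158,782

Total award: $158,782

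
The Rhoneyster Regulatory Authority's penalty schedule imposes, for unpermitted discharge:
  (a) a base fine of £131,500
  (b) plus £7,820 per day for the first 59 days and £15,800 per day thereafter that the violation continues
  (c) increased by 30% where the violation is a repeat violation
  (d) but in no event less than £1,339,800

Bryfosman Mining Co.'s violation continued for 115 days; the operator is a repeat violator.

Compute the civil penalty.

First 59 days: 59 × £7,820 = £461,380
Remaining days: (115 − 59) × £15,800 = £884,800
Per-day component: £461,380 + £884,800 = £1,346,180
Base plus per-day: £131,500 + £1,346,180 = £1,477,680
Enhancement: 30% of £1,477,680 = £443,304
Enhanced fine: £1,477,680 + £443,304 = £1,920,984
Minimum £1,339,800: £1,920,984 meets the minimum, no increase.

£1,920,984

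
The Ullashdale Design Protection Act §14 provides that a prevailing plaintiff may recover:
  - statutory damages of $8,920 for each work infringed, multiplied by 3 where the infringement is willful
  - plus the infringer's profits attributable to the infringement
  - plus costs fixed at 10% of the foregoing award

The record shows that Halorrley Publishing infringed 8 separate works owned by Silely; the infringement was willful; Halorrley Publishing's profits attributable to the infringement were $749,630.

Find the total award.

$1,060,081

Statutory damages: 8 × $8,920 = $71,360
Trebled: 3 × $71,360 = $214,080
Combined award: $214,080 + $749,630 = $963,710
Costs: 10% of $963,710 = $96,371
Award plus costs: $963,710 + $96,371 = $1,060,081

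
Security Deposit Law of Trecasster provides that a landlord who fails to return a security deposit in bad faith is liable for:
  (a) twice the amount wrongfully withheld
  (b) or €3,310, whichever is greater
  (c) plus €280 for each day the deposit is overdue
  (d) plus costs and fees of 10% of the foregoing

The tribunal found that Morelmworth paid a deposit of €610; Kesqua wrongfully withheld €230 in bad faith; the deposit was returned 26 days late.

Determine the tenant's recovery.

Recovery: €11,649

Doubled: 2 × €230 = €460
Minimum €3,310: €460 is below the minimum → €3,310
Late-return penalty: 26 × €280 = €7,280
Damages plus late penalty: €3,310 + €7,280 = €10,590
Costs and fees: 10% of €10,590 = €1,059
Total recovery: €10,590 + €1,059 = €11,649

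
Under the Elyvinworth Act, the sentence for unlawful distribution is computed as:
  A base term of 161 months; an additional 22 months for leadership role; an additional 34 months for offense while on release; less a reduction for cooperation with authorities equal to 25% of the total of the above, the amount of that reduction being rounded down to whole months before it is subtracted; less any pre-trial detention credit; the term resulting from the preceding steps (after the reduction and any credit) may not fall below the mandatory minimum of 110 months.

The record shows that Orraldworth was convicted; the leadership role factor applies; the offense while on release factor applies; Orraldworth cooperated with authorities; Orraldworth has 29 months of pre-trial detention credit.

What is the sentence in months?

Leadership role enhancement: +22 months
Offense while on release enhancement: +34 months
Adjusted term: 161 months + 22 months + 34 months = 217 months
Cooperation with authorities reduction: 25% of 217 months = 54 months (rounded down)
After reduction: 217 − 54 = 163 months
Less pre-trial detention credit: 163 months − 29 months = 134 months
Minimum 110 months: 134 months meets the minimum, no increase.

134 months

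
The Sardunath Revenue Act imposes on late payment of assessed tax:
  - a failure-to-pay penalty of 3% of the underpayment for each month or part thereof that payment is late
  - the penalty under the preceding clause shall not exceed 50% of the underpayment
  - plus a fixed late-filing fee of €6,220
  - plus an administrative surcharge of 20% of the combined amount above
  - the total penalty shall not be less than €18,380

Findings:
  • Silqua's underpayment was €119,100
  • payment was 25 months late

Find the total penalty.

€78,924

Accrued rate: 3% × 25 = 75%, capped at 50% → 50%
Failure-to-pay penalty: 50% of €119,100 = €59,550
Penalty before surcharge: €59,550 + €6,220 = €65,770
Administrative surcharge: 20% of €65,770 = €13,154
Total penalty: €65,770 + €13,154 = €78,924
Minimum €18,380: €78,924 meets the minimum, no increase.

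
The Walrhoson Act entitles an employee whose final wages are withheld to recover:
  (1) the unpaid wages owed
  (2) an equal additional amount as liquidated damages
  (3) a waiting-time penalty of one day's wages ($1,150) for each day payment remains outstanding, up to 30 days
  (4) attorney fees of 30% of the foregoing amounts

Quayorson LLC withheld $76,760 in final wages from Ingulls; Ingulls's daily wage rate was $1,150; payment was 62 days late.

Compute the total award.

Liquidated damages (equal amount): $76,760
Penalty days: min(62, 30) = 30
Waiting-time penalty: 30 × $1,150 = $34,500
Subtotal: $76,760 + $76,760 + $34,500 = $188,020
Attorney fees: 30% of $188,020 = $56,406
Total award: $188,020 + $56,406 = $244,426

$244,426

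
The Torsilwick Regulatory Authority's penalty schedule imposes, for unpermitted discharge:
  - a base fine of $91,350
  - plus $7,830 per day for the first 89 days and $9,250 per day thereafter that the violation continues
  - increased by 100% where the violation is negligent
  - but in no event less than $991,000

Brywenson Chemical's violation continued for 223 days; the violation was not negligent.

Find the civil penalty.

First 89 days: 89 × $7,830 = $696,870
Remaining days: (223 − 89) × $9,250 = $1,239,500
Per-day component: $696,870 + $1,239,500 = $1,936,370
Base plus per-day: $91,350 + $1,936,370 = $2,027,720
The violation was not negligent: no 100% increase.
Minimum $991,000: $2,027,720 meets the minimum, no increase.

$2,027,720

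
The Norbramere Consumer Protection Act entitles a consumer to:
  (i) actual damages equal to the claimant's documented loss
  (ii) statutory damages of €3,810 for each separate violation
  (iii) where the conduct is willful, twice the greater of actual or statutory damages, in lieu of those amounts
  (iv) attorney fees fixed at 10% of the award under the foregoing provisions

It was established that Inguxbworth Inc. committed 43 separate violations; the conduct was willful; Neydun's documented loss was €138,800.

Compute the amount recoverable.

€360,426

Statutory damages: 43 × €3,810 = €163,830
Greater of actual damages (€138,800) or statutory damages (€163,830): €163,830
Doubled: 2 × €163,830 = €327,660
Attorney fees: 10% of €327,660 = €32,766
Total recovery: €327,660 + €32,766 = €360,426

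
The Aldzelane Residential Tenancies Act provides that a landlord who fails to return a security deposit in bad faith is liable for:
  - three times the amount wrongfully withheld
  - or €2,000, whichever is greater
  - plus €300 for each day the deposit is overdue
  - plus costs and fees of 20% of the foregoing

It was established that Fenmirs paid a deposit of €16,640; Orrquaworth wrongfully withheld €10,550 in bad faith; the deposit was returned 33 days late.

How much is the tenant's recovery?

Trebled: 3 × €10,550 = €31,650
Minimum €2,000: €31,650 meets the minimum, no increase.
Late-return penalty: 33 × €300 = €9,900
Damages plus late penalty: €31,650 + €9,900 = €41,550
Costs and fees: 20% of €41,550 = €8,310
Total recovery: €41,550 + €8,310 = €49,860

€49,860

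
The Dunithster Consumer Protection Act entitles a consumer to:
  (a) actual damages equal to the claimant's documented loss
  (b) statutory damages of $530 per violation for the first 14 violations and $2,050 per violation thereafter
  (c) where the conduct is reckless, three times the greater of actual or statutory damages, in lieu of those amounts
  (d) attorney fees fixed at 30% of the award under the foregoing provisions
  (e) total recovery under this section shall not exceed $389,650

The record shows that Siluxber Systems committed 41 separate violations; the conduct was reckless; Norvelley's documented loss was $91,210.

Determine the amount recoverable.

$355,719

First 14 violations: 14 × $530 = $7,420
Remaining violations: (41 − 14) × $2,050 = $55,350
Statutory damages: $7,420 + $55,350 = $62,770
Greater of actual damages ($91,210) or statutory damages ($62,770): $91,210
Trebled: 3 × $91,210 = $273,630
Attorney fees: 30% of $273,630 = $82,089
Total before cap: $273,630 + $82,089 = $355,719
Cap at $389,650: $355,719 is within the cap, no reduction.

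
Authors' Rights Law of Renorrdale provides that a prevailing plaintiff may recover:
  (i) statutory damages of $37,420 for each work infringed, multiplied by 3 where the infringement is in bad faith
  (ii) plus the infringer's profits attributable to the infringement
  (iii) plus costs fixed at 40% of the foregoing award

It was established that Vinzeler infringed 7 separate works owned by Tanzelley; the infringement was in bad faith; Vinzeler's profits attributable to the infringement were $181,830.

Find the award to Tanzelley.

Statutory damages: 7 × $37,420 = $261,940
Trebled: 3 × $261,940 = $785,820
Combined award: $785,820 + $181,830 = $967,650
Costs: 40% of $967,650 = $387,060
Award plus costs: $967,650 + $387,060 = $1,354,710

$1,354,710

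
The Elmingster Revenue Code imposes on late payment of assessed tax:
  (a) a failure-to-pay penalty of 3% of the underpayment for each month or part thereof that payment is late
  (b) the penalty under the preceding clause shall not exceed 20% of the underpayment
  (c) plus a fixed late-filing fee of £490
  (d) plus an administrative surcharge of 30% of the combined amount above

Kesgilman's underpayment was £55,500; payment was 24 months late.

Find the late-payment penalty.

Accrued rate: 3% × 24 = 72%, capped at 20% → 20%
Failure-to-pay penalty: 20% of £55,500 = £11,100
Penalty before surcharge: £11,100 + £490 = £11,590
Administrative surcharge: 30% of £11,590 = £3,477
Total penalty: £11,590 + £3,477 = £15,067

£15,067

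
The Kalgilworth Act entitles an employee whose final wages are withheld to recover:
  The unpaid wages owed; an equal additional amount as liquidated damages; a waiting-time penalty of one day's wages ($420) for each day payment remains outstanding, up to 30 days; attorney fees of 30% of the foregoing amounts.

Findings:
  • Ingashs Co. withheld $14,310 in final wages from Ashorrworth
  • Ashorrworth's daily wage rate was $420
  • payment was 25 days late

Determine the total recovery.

Liquidated damages (equal amount): $14,310
Penalty days: min(25, 30) = 25
Waiting-time penalty: 25 × $420 = $10,500
Subtotal: $14,310 + $14,310 + $10,500 = $39,120
Attorney fees: 30% of $39,120 = $11,736
Total award: $39,120 + $11,736 = $50,856

$50,856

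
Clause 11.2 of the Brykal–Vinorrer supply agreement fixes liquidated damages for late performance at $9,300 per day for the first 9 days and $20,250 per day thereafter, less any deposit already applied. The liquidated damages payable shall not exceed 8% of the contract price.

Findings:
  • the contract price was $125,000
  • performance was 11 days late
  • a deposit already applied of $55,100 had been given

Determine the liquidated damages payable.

$10,000

First 9 days: 9 × $9,300 = $83,700
Remaining days: (11 − 9) × $20,250 = $40,500
Accrued per-day damages: $83,700 + $40,500 = $124,200
Less deposit already applied: $124,200 − $55,100 = $69,100
Cap: 8% of $125,000 = $10,000
Cap at $10,000: $69,100 exceeds the cap → $10,000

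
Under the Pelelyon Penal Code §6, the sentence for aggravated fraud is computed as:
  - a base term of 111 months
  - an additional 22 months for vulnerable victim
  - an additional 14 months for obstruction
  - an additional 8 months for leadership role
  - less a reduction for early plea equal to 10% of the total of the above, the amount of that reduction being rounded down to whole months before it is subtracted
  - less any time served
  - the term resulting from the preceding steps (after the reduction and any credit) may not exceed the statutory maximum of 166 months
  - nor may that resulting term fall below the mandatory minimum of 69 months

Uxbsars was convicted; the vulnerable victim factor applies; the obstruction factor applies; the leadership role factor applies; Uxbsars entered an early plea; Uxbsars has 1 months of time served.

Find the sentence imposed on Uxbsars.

139 months

Vulnerable victim enhancement: +22 months
Obstruction enhancement: +14 months
Leadership role enhancement: +8 months
Adjusted term: 111 months + 22 months + 14 months + 8 months = 155 months
Early plea reduction: 10% of 155 months = 15 months (rounded down)
After reduction: 155 − 15 = 140 months
Less time served: 140 months − 1 months = 139 months
Cap at 166 months: 139 months is within the cap, no reduction.
Minimum 69 months: 139 months meets the minimum, no increase.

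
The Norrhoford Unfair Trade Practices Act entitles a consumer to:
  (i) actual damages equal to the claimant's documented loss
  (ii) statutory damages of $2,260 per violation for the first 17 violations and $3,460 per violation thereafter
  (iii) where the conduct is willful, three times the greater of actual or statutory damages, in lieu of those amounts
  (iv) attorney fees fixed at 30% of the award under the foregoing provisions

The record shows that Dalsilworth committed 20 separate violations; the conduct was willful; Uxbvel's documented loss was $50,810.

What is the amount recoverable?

$198,159

First 17 violations: 17 × $2,260 = $38,420
Remaining violations: (20 − 17) × $3,460 = $10,380
Statutory damages: $38,420 + $10,380 = $48,800
Greater of actual damages ($50,810) or statutory damages ($48,800): $50,810
Trebled: 3 × $50,810 = $152,430
Attorney fees: 30% of $152,430 = $45,729
Total recovery: $152,430 + $45,729 = $198,159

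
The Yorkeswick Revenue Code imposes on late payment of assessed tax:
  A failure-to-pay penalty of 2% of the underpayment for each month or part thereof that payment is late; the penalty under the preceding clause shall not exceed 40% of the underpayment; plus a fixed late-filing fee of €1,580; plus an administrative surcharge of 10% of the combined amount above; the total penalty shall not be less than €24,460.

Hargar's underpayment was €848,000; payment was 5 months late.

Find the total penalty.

€95,018

Accrued rate: 2% × 5 = 10%, capped at 40% → 10%
Failure-to-pay penalty: 10% of €848,000 = €84,800
Penalty before surcharge: €84,800 + €1,580 = €86,380
Administrative surcharge: 10% of €86,380 = €8,638
Total penalty: €86,380 + €8,638 = €95,018
Minimum €24,460: €95,018 meets the minimum, no increase.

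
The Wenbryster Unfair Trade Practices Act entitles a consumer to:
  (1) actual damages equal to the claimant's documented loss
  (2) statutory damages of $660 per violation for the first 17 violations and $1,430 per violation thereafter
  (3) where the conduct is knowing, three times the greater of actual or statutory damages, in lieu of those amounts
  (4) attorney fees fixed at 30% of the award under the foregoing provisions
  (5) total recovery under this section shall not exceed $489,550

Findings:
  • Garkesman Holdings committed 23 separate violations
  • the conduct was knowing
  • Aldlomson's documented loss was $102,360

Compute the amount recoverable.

$399,204

First 17 violations: 17 × $660 = $11,220
Remaining violations: (23 − 17) × $1,430 = $8,580
Statutory damages: $11,220 + $8,580 = $19,800
Greater of actual damages ($102,360) or statutory damages ($19,800): $102,360
Trebled: 3 × $102,360 = $307,080
Attorney fees: 30% of $307,080 = $92,124
Total before cap: $307,080 + $92,124 = $399,204
Cap at $489,550: $399,204 is within the cap, no reduction.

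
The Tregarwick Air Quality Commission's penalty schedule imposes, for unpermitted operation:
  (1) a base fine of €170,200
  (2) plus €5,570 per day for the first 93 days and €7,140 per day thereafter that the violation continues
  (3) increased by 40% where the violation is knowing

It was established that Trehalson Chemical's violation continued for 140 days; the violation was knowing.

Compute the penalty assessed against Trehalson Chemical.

€1,433,306

First 93 days: 93 × €5,570 = €518,010
Remaining days: (140 − 93) × €7,140 = €335,580
Per-day component: €518,010 + €335,580 = €853,590
Base plus per-day: €170,200 + €853,590 = €1,023,790
Enhancement: 40% of €1,023,790 = €409,516
Enhanced fine: €1,023,790 + €409,516 = €1,433,306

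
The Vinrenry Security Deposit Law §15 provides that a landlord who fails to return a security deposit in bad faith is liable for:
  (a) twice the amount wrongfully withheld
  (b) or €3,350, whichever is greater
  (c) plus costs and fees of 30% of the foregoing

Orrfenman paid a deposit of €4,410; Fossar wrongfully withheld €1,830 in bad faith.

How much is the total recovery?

Doubled: 2 × €1,830 = €3,660
Minimum €3,350: €3,660 meets the minimum, no increase.
Costs and fees: 30% of €3,660 = €1,098
Total recovery: €3,660 + €1,098 = €4,758

€4,758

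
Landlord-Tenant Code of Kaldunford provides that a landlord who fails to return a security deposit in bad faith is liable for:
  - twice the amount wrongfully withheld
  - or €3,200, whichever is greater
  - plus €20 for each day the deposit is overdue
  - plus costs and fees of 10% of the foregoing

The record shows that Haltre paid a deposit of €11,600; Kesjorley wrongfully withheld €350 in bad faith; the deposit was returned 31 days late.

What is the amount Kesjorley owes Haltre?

Doubled: 2 × €350 = €700
Minimum €3,200: €700 is below the minimum → €3,200
Late-return penalty: 31 × €20 = €620
Damages plus late penalty: €3,200 + €620 = €3,820
Costs and fees: 10% of €3,820 = €382
Total recovery: €3,820 + €382 = €4,202

€4,202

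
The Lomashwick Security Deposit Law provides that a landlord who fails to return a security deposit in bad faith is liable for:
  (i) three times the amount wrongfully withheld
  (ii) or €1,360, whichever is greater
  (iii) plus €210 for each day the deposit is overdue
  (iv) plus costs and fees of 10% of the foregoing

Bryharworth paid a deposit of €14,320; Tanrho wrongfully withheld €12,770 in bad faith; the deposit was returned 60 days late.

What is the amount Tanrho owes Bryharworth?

Trebled: 3 × €12,770 = €38,310
Minimum €1,360: €38,310 meets the minimum, no increase.
Late-return penalty: 60 × €210 = €12,600
Damages plus late penalty: €38,310 + €12,600 = €50,910
Costs and fees: 10% of €50,910 = €5,091
Total recovery: €50,910 + €5,091 = €56,001

€56,001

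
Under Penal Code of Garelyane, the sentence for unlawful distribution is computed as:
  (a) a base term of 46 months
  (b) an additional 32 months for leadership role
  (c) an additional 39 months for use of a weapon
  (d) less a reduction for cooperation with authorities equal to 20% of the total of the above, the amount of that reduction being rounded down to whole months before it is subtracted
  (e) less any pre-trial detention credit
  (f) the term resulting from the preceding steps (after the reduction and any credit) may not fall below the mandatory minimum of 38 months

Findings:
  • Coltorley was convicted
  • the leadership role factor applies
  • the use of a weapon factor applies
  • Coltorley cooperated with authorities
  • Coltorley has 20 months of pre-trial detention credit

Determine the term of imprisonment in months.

Leadership role enhancement: +32 months
Use of a weapon enhancement: +39 months
Adjusted term: 46 months + 32 months + 39 months = 117 months
Cooperation with authorities reduction: 20% of 117 months = 23 months (rounded down)
After reduction: 117 − 23 = 94 months
Less pre-trial detention credit: 94 months − 20 months = 74 months
Minimum 38 months: 74 months meets the minimum, no increase.

74 months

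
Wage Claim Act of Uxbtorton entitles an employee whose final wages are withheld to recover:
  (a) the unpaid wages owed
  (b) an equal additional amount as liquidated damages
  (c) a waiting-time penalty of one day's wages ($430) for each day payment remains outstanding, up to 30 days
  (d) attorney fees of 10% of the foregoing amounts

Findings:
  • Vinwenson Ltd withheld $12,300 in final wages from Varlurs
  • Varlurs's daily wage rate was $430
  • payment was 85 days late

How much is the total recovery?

Liquidated damages (equal amount): $12,300
Penalty days: min(85, 30) = 30
Waiting-time penalty: 30 × $430 = $12,900
Subtotal: $12,300 + $12,300 + $12,900 = $37,500
Attorney fees: 10% of $37,500 = $3,750
Total award: $37,500 + $3,750 = $41,250

$41,250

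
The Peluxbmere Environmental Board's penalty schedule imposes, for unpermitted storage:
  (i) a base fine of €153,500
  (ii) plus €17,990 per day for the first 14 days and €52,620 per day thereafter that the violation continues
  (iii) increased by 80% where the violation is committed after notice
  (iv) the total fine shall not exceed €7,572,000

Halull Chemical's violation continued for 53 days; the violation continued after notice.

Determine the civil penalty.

First 14 days: 14 × €17,990 = €251,860
Remaining days: (53 − 14) × €52,620 = €2,052,180
Per-day component: €251,860 + €2,052,180 = €2,304,040
Base plus per-day: €153,500 + €2,304,040 = €2,457,540
Enhancement: 80% of €2,457,540 = €1,966,032
Enhanced fine: €2,457,540 + €1,966,032 = €4,423,572
Cap at €7,572,000: €4,423,572 is within the cap, no reduction.

€4,423,572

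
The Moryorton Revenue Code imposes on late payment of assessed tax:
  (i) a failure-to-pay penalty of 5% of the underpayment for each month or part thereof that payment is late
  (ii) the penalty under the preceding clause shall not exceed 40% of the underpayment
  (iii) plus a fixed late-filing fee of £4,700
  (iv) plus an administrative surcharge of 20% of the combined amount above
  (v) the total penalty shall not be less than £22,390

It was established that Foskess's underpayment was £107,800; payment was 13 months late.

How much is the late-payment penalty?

£57,384

Accrued rate: 5% × 13 = 65%, capped at 40% → 40%
Failure-to-pay penalty: 40% of £107,800 = £43,120
Penalty before surcharge: £43,120 + £4,700 = £47,820
Administrative surcharge: 20% of £47,820 = £9,564
Total penalty: £47,820 + £9,564 = £57,384
Minimum £22,390: £57,384 meets the minimum, no increase.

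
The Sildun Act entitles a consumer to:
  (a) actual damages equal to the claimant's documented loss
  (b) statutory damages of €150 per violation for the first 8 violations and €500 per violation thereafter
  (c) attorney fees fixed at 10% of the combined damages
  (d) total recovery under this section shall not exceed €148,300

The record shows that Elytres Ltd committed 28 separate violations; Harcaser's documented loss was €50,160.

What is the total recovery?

First 8 violations: 8 × €150 = €1,200
Remaining violations: (28 − 8) × €500 = €10,000
Statutory damages: €1,200 + €10,000 = €11,200
Combined damages: €50,160 + €11,200 = €61,360
Attorney fees: 10% of €61,360 = €6,136
Total before cap: €61,360 + €6,136 = €67,496
Cap at €148,300: €67,496 is within the cap, no reduction.

€67,496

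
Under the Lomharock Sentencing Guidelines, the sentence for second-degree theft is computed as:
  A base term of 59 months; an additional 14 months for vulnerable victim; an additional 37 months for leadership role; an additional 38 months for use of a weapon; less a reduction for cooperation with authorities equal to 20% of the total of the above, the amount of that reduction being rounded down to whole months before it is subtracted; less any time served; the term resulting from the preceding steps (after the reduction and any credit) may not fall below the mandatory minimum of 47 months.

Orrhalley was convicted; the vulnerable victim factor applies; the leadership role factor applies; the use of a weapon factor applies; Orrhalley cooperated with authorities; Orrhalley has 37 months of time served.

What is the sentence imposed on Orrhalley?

Vulnerable victim enhancement: +14 months
Leadership role enhancement: +37 months
Use of a weapon enhancement: +38 months
Adjusted term: 59 months + 14 months + 37 months + 38 months = 148 months
Cooperation with authorities reduction: 20% of 148 months = 29 months (rounded down)
After reduction: 148 − 29 = 119 months
Less time served: 119 months − 37 months = 82 months
Minimum 47 months: 82 months meets the minimum, no increase.

82 months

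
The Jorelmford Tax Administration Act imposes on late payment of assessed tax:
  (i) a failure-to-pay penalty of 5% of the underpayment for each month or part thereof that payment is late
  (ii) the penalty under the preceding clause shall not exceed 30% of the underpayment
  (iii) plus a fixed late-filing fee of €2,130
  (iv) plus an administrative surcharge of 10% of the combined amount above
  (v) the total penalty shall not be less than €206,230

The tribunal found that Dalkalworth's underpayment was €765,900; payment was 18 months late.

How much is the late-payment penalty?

Accrued rate: 5% × 18 = 90%, capped at 30% → 30%
Failure-to-pay penalty: 30% of €765,900 = €229,770
Penalty before surcharge: €229,770 + €2,130 = €231,900
Administrative surcharge: 10% of €231,900 = €23,190
Total penalty: €231,900 + €23,190 = €255,090
Minimum €206,230: €255,090 meets the minimum, no increase.

€255,090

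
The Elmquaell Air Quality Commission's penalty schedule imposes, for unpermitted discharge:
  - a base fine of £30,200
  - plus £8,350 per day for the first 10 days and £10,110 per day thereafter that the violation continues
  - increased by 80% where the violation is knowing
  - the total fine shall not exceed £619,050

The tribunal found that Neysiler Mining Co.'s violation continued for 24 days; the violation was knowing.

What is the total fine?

£459,432

First 10 days: 10 × £8,350 = £83,500
Remaining days: (24 − 10) × £10,110 = £141,540
Per-day component: £83,500 + £141,540 = £225,040
Base plus per-day: £30,200 + £225,040 = £255,240
Enhancement: 80% of £255,240 = £204,192
Enhanced fine: £255,240 + £204,192 = £459,432
Cap at £619,050: £459,432 is within the cap, no reduction.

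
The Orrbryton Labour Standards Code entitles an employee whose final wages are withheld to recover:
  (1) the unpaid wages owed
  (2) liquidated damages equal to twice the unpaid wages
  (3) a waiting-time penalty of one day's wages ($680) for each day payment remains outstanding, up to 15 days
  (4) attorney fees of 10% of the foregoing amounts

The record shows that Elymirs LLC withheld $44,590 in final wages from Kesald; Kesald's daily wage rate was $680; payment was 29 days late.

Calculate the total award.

Total award: $158,367

Doubled: 2 × $44,590 = $89,180
Penalty days: min(29, 15) = 15
Waiting-time penalty: 15 × $680 = $10,200
Subtotal: $44,590 + $89,180 + $10,200 = $143,970
Attorney fees: 10% of $143,970 = $14,397
Total award: $143,970 + $14,397 = $158,367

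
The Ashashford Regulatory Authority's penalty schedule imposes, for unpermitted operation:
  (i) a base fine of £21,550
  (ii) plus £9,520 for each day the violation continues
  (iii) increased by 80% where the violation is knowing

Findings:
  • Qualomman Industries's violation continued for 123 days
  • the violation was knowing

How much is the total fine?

£2,146,518

Per-day component: 123 × £9,520 = £1,170,960
Base plus per-day: £21,550 + £1,170,960 = £1,192,510
Enhancement: 80% of £1,192,510 = £954,008
Enhanced fine: £1,192,510 + £954,008 = £2,146,518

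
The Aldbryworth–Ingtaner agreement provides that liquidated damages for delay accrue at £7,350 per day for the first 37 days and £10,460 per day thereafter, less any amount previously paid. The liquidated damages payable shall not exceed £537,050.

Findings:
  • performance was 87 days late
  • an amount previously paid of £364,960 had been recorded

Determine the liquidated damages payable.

First 37 days: 37 × £7,350 = £271,950
Remaining days: (87 − 37) × £10,460 = £523,000
Accrued per-day damages: £271,950 + £523,000 = £794,950
Less amount previously paid: £794,950 − £364,960 = £429,990
Cap at £537,050: £429,990 is within the cap, no reduction.

£429,990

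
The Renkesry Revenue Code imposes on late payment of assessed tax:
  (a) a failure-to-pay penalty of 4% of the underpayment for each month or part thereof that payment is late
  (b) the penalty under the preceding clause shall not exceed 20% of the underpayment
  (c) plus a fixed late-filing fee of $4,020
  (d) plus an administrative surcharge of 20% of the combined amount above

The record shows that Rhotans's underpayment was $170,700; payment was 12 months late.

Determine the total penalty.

$45,792

Accrued rate: 4% × 12 = 48%, capped at 20% → 20%
Failure-to-pay penalty: 20% of $170,700 = $34,140
Penalty before surcharge: $34,140 + $4,020 = $38,160
Administrative surcharge: 20% of $38,160 = $7,632
Total penalty: $38,160 + $7,632 = $45,792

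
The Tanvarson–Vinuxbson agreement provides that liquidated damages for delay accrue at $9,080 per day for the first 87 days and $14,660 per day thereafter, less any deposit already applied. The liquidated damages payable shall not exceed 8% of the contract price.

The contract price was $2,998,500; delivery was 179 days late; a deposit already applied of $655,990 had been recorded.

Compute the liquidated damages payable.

First 87 days: 87 × $9,080 = $789,960
Remaining days: (179 − 87) × $14,660 = $1,348,720
Accrued per-day damages: $789,960 + $1,348,720 = $2,138,680
Less deposit already applied: $2,138,680 − $655,990 = $1,482,690
Cap: 8% of $2,998,500 = $239,880
Cap at $239,880: $1,482,690 exceeds the cap → $239,880

$239,880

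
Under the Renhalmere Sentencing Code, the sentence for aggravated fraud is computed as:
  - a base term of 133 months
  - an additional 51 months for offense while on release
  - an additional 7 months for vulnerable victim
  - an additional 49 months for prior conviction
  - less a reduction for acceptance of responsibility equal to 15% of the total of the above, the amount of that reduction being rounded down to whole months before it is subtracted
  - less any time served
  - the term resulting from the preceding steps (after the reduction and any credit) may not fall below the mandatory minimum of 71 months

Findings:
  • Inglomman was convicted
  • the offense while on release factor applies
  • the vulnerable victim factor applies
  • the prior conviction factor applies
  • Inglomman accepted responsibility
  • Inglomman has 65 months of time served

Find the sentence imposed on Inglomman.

Offense while on release enhancement: +51 months
Vulnerable victim enhancement: +7 months
Prior conviction enhancement: +49 months
Adjusted term: 133 months + 51 months + 7 months + 49 months = 240 months
Acceptance of responsibility reduction: 15% of 240 months = 36 months (rounded down)
After reduction: 240 − 36 = 204 months
Less time served: 204 months − 65 months = 139 months
Minimum 71 months: 139 months meets the minimum, no increase.

139 months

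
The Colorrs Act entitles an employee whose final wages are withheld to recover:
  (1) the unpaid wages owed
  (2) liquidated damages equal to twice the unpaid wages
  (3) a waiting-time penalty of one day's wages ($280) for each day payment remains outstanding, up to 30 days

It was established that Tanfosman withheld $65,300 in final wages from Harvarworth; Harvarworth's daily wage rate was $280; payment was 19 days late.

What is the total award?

Doubled: 2 × $65,300 = $130,600
Penalty days: min(19, 30) = 19
Waiting-time penalty: 19 × $280 = $5,320
Total award: $65,300 + $130,600 + $5,320 = $201,220

$201,220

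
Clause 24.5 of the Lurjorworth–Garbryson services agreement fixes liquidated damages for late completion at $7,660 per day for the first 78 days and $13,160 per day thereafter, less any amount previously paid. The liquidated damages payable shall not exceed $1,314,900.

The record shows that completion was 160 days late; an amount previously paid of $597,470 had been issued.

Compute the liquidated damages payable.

First 78 days: 78 × $7,660 = $597,480
Remaining days: (160 − 78) × $13,160 = $1,079,120
Accrued per-day damages: $597,480 + $1,079,120 = $1,676,600
Less amount previously paid: $1,676,600 − $597,470 = $1,079,130
Cap at $1,314,900: $1,079,130 is within the cap, no reduction.

$1,079,130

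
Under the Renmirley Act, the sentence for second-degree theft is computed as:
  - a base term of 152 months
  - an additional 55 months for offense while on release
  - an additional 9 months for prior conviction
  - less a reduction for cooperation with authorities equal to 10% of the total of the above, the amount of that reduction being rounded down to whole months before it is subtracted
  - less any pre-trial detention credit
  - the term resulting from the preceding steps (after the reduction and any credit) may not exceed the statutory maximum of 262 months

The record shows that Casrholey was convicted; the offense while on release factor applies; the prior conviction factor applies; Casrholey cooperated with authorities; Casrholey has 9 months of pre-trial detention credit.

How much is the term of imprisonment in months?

186 months

Offense while on release enhancement: +55 months
Prior conviction enhancement: +9 months
Adjusted term: 152 months + 55 months + 9 months = 216 months
Cooperation with authorities reduction: 10% of 216 months = 21 months (rounded down)
After reduction: 216 − 21 = 195 months
Less pre-trial detention credit: 195 months − 9 months = 186 months
Cap at 262 months: 186 months is within the cap, no reduction.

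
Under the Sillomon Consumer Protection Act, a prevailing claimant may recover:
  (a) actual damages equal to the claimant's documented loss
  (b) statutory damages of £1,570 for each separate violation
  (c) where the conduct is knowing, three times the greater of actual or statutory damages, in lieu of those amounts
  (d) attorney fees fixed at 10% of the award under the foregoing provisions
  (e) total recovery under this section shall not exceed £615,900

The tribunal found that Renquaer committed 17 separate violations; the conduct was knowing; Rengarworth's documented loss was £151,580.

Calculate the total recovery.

Total recovery: £500,214

Statutory damages: 17 × £1,570 = £26,690
Greater of actual damages (£151,580) or statutory damages (£26,690): £151,580
Trebled: 3 × £151,580 = £454,740
Attorney fees: 10% of £454,740 = £45,474
Total before cap: £454,740 + £45,474 = £500,214
Cap at £615,900: £500,214 is within the cap, no reduction.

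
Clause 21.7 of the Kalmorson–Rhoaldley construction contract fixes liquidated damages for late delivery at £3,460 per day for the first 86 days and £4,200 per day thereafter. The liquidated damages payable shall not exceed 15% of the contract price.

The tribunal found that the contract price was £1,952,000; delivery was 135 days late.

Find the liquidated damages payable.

Liquidated damages: £292,800

First 86 days: 86 × £3,460 = £297,560
Remaining days: (135 − 86) × £4,200 = £205,800
Accrued per-day damages: £297,560 + £205,800 = £503,360
Cap: 15% of £1,952,000 = £292,800
Cap at £292,800: £503,360 exceeds the cap → £292,800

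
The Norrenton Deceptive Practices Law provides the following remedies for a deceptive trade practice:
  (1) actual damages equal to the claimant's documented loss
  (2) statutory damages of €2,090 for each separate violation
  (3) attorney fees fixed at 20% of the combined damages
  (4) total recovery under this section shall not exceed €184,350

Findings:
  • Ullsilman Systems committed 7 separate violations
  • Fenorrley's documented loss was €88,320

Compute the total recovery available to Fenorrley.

€123,540

Statutory damages: 7 × €2,090 = €14,630
Combined damages: €88,320 + €14,630 = €102,950
Attorney fees: 20% of €102,950 = €20,590
Total before cap: €102,950 + €20,590 = €123,540
Cap at €184,350: €123,540 is within the cap, no reduction.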